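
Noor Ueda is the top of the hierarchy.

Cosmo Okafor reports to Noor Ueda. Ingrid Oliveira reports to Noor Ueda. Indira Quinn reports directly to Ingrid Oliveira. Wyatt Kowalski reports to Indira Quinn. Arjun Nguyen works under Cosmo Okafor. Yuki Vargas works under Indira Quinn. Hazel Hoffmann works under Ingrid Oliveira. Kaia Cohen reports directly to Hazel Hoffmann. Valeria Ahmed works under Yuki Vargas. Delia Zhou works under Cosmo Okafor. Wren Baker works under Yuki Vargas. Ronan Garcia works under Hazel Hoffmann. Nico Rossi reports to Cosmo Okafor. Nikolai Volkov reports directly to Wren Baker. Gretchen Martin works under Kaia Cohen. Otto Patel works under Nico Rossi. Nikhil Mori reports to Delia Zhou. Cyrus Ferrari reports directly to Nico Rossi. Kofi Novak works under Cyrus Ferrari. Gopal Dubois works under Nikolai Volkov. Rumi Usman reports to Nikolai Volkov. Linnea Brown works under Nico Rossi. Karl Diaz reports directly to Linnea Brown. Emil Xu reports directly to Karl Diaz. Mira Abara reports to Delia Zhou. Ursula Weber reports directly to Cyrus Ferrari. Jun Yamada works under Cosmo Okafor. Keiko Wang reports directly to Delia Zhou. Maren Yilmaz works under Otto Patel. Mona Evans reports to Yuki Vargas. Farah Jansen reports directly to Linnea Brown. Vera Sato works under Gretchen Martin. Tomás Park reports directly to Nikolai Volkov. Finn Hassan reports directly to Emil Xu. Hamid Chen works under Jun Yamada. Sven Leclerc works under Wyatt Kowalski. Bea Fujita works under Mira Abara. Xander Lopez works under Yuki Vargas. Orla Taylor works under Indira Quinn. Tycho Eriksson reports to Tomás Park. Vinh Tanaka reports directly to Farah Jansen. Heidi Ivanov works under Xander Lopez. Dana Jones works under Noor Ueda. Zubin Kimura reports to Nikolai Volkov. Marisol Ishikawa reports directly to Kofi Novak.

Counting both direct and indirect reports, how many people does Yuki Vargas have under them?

Yuki Vargas directly manages Valeria Ahmed, Wren Baker, Mona Evans, Xander Lopez. Valeria Ahmed has no reports. Under Wren Baker: Nikolai Volkov, Zubin Kimura, Tomás Park, Tycho Eriksson, Rumi Usman, Gopal Dubois (6). Mona Evans has no reports. Under Xander Lopez: Heidi Ivanov (1). So Yuki Vargas's organization is 4 direct reports plus everyone under them: 1 + 7 + 1 + 2 = 11.

11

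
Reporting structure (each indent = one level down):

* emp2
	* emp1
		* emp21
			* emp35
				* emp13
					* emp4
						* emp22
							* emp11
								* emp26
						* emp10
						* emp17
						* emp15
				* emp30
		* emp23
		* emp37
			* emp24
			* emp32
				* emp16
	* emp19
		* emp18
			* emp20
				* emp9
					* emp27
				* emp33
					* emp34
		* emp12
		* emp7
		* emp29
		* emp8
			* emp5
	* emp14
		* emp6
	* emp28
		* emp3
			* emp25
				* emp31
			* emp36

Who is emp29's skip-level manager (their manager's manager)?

emp29 reports to emp19, and emp19 reports to emp2. So emp29's skip-level manager is emp2.

emp2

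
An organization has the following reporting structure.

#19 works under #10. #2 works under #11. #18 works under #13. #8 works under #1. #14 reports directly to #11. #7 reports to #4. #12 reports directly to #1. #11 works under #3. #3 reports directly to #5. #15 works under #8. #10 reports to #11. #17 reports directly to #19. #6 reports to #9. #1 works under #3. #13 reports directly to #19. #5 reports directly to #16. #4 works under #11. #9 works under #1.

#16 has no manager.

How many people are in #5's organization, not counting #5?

#5 directly manages #3. Under #3: #11, #2, #4, #7, #10, #19, #17, #13, #18, #14, #1, #12, #9, #6, #8, #15 (16). That's 17 in total.

17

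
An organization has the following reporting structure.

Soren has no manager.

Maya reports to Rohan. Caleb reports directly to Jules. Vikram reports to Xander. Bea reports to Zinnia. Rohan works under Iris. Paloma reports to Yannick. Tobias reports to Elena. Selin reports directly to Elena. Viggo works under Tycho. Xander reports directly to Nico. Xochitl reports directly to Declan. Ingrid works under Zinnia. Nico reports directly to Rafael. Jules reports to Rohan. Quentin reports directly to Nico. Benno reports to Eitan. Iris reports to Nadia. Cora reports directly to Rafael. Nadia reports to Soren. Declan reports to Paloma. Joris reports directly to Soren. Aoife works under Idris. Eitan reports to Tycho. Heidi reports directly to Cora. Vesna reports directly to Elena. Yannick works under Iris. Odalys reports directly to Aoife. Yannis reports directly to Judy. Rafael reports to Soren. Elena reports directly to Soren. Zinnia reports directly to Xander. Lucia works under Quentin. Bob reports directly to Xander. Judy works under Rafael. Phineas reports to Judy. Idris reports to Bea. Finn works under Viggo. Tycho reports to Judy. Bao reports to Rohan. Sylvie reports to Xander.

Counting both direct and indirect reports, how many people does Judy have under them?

7

Judy directly manages Tycho, Yannis, Phineas. Under Tycho: Viggo, Finn, Eitan, Benno (4). Yannis has no reports. Phineas has no reports. So Judy's organization is 3 direct reports plus everyone under them: 5 + 1 + 1 = 7.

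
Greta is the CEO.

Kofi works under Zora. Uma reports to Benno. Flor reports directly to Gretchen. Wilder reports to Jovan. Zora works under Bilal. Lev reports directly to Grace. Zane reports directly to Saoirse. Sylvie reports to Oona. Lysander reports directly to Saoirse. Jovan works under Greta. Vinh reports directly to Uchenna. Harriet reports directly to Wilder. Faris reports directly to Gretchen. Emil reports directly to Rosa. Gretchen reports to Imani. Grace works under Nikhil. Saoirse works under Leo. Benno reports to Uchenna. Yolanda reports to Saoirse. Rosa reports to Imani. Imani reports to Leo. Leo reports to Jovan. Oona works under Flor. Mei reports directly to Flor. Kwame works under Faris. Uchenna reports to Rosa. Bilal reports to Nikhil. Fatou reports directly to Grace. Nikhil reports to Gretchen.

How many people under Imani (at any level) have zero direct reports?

The people in Imani's organization with no one reporting to them are Kwame, Kofi, Lev, Fatou, Sylvie, Mei, Vinh, Uma, Emil. That is 9.

9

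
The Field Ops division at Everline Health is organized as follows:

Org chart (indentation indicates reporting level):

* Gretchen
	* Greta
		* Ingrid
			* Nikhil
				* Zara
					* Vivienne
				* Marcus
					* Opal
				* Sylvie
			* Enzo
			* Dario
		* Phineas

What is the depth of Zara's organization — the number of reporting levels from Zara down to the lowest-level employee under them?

The longest chain under Zara runs Zara → Vivienne, which is 1 level below Zara.

1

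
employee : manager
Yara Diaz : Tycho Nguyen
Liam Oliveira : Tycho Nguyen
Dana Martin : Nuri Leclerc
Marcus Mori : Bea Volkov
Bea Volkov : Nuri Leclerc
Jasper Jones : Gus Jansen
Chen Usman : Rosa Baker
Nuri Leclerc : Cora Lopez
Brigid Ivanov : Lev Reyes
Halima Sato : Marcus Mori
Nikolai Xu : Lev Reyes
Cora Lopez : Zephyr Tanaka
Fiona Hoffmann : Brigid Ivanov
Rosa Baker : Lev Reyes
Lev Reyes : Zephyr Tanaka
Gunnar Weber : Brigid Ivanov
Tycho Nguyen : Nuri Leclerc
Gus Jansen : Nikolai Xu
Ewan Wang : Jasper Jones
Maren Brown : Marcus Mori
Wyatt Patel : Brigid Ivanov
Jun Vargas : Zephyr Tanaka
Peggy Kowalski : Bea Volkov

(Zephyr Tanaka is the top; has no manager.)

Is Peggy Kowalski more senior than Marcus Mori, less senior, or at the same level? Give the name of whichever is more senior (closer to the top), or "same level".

same level

Both Peggy Kowalski and Marcus Mori are 4 levels below Zephyr Tanaka.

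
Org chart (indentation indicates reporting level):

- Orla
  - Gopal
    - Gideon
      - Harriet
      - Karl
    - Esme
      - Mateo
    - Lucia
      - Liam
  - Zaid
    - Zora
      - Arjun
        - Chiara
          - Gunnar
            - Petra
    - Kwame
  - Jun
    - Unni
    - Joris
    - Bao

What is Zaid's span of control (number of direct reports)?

Zaid directly manages Zora, Kwame. That is 2 direct reports.

2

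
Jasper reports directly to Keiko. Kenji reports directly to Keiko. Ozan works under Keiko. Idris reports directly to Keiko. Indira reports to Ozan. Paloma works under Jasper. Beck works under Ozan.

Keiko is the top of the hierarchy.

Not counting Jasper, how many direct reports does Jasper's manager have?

3

Jasper reports to Keiko. Keiko's other direct reports are Ozan, Kenji, Idris — 3 peers.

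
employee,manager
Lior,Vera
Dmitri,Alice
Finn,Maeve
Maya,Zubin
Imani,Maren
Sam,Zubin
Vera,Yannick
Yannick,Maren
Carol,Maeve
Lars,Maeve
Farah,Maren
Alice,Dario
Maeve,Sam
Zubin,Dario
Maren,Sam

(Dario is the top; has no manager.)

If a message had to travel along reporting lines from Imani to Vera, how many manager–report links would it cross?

Imani is 1 level below Maren, and Vera is 2 levels below Maren (their lowest common manager). The shortest path runs up from Imani to Maren and back down to Vera: 1 + 2 = 3 links.

3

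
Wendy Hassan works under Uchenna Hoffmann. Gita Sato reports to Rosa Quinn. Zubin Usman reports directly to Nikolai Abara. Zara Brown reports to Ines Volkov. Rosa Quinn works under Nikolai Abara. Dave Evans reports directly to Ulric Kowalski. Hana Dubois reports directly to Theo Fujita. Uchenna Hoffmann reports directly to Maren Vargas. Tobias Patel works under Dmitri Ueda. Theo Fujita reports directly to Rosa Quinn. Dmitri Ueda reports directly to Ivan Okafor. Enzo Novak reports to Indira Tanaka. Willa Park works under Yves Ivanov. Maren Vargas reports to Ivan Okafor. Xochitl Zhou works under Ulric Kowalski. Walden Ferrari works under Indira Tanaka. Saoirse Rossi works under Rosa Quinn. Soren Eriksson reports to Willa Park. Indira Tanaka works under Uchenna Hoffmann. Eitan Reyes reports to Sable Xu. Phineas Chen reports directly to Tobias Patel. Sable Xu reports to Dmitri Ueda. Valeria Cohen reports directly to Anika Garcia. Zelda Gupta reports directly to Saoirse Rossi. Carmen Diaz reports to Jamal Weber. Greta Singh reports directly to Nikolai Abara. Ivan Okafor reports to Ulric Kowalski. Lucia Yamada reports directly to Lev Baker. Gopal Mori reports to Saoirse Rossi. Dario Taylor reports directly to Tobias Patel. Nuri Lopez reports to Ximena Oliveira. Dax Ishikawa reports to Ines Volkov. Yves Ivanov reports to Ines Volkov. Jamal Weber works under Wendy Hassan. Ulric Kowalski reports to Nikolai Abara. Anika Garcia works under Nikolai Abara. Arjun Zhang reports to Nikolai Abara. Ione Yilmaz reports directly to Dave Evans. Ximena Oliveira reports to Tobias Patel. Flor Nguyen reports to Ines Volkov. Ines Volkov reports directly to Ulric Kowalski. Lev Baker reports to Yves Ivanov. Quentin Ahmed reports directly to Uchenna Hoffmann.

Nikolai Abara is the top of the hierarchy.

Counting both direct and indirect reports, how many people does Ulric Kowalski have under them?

30

Ulric Kowalski directly manages Ivan Okafor, Ines Volkov, Dave Evans, Xochitl Zhou. Under Ivan Okafor: Dmitri Ueda, Sable Xu, Eitan Reyes, Tobias Patel, Phineas Chen, Ximena Oliveira, Nuri Lopez, Dario Taylor, Maren Vargas, Uchenna Hoffmann, Quentin Ahmed, Indira Tanaka, Walden Ferrari, Enzo Novak, Wendy Hassan, Jamal Weber, Carmen Diaz (17). Under Ines Volkov: Dax Ishikawa, Zara Brown, Flor Nguyen, Yves Ivanov, Lev Baker, Lucia Yamada, Willa Park, Soren Eriksson (8). Under Dave Evans: Ione Yilmaz (1). Xochitl Zhou has no reports. So Ulric Kowalski's organization is 4 direct reports plus everyone under them: 18 + 9 + 2 + 1 = 30.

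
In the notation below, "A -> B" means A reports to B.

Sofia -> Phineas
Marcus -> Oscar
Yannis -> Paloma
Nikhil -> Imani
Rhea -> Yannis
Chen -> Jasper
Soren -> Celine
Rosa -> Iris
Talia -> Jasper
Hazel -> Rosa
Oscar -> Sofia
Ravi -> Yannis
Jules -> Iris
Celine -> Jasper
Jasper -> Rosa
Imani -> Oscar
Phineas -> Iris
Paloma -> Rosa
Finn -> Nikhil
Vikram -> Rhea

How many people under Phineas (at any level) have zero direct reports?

The people in Phineas's organization with no one reporting to them are Marcus, Finn. That is 2.

2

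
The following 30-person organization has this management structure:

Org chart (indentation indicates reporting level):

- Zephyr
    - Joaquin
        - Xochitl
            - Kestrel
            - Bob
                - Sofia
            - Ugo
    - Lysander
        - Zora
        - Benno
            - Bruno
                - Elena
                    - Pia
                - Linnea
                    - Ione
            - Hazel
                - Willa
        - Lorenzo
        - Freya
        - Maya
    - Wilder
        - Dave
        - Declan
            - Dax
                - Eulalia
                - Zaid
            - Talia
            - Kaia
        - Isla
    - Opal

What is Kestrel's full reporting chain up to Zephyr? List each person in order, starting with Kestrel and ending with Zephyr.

Kestrel reports to Xochitl. Xochitl reports to Joaquin. Joaquin reports to Zephyr. Zephyr is at the top.

Kestrel -> Xochitl -> Joaquin -> Zephyr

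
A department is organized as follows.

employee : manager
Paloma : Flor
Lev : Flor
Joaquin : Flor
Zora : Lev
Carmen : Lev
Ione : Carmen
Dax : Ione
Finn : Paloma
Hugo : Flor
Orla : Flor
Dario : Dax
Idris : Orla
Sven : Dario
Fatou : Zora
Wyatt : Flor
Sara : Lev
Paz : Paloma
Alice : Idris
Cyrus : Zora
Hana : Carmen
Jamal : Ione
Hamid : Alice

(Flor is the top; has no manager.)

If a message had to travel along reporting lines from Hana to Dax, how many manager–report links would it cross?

3

Hana is 1 level below Carmen, and Dax is 2 levels below Carmen (their lowest common manager). The shortest path runs up from Hana to Carmen and back down to Dax: 1 + 2 = 3 links.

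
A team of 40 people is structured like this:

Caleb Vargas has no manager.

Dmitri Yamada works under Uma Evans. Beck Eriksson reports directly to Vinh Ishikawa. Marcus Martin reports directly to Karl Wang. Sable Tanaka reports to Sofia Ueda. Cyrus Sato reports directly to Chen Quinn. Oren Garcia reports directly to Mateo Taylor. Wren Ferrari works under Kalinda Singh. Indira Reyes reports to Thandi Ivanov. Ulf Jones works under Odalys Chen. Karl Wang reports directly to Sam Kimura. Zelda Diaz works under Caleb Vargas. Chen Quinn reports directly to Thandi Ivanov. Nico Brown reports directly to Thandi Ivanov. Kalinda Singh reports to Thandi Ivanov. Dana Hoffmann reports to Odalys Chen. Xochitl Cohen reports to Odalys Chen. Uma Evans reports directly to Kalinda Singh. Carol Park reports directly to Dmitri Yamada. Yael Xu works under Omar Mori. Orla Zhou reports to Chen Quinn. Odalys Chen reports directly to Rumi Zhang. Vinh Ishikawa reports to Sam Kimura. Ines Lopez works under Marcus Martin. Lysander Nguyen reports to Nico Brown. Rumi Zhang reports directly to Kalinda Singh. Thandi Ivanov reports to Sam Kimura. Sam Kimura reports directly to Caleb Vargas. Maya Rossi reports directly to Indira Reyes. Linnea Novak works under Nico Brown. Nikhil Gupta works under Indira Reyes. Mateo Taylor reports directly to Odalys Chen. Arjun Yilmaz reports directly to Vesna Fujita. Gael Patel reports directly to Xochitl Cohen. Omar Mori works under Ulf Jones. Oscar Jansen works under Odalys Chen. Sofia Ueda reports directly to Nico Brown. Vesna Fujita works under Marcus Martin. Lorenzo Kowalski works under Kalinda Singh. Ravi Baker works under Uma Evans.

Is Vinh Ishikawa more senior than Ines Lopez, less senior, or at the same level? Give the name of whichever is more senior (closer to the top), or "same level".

Vinh Ishikawa

Vinh Ishikawa is 2 levels below Caleb Vargas; Ines Lopez is 4. Vinh Ishikawa is higher.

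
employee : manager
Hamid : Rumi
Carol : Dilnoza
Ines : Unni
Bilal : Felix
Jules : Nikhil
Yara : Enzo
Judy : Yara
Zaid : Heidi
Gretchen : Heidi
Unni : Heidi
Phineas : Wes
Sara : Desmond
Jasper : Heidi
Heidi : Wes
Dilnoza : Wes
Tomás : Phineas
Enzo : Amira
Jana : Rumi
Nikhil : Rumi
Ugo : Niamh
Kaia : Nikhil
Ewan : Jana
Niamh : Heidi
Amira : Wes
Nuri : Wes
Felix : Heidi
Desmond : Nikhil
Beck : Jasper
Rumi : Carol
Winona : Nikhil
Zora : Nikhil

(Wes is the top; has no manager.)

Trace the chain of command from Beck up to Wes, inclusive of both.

Beck reports to Jasper. Jasper reports to Heidi. Heidi reports to Wes. Wes is at the top.

Beck -> Jasper -> Heidi -> Wes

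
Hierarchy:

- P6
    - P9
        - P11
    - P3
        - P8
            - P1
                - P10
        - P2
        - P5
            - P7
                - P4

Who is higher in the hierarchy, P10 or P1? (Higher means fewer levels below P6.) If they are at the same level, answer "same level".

P10 is 4 levels below P6; P1 is 3. P1 is higher.

P1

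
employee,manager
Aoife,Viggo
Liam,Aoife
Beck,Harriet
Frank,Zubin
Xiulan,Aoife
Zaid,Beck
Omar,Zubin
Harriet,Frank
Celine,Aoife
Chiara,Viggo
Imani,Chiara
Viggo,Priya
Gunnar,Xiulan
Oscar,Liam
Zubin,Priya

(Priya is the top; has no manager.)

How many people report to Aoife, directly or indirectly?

5

Aoife directly manages Celine, Liam, Xiulan. Celine has no reports. Under Liam: Oscar (1). Under Xiulan: Gunnar (1). So Aoife's organization is 3 direct reports plus everyone under them: 1 + 2 + 2 = 5.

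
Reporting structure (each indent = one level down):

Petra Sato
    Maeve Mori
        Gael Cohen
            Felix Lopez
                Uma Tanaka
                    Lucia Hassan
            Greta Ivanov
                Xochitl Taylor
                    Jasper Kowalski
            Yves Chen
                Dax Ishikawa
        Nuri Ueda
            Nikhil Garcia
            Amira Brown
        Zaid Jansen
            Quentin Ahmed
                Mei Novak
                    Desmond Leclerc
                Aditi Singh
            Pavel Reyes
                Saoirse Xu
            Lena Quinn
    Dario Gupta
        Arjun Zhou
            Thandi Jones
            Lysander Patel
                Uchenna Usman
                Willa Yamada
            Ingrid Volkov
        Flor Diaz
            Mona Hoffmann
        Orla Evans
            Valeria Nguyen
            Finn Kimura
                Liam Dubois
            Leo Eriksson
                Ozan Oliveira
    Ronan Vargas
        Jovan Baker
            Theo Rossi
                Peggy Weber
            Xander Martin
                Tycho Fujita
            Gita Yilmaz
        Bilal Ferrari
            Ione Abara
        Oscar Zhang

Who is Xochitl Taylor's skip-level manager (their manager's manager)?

Xochitl Taylor reports to Greta Ivanov, and Greta Ivanov reports to Gael Cohen. So Xochitl Taylor's skip-level manager is Gael Cohen.

Gael Cohen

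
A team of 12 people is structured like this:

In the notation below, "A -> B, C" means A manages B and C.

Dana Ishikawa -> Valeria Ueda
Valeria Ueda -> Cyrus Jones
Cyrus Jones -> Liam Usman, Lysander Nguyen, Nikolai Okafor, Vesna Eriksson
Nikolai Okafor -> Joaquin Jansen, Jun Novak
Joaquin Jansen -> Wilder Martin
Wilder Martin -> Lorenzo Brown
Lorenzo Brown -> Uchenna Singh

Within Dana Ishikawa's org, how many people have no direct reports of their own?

5

The people in Dana Ishikawa's organization with no one reporting to them are Vesna Eriksson, Jun Novak, Uchenna Singh, Lysander Nguyen, Liam Usman. That is 5.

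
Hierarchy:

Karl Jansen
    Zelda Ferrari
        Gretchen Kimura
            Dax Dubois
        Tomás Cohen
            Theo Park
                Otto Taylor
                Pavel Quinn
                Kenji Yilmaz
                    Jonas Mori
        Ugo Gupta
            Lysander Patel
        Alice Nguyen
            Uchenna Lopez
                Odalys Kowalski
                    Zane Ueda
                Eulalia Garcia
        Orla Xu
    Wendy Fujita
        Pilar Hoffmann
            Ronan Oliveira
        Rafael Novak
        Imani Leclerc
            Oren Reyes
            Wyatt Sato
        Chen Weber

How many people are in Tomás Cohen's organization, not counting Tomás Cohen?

5

Tomás Cohen directly manages Theo Park. Under Theo Park: Kenji Yilmaz, Jonas Mori, Pavel Quinn, Otto Taylor (4). That's 5 in total.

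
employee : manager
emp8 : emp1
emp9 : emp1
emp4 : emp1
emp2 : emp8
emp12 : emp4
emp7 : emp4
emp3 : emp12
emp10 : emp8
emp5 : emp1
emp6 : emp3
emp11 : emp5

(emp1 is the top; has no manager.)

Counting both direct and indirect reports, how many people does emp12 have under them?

2

emp12 directly manages emp3. Under emp3: emp6 (1). That's 2 in total.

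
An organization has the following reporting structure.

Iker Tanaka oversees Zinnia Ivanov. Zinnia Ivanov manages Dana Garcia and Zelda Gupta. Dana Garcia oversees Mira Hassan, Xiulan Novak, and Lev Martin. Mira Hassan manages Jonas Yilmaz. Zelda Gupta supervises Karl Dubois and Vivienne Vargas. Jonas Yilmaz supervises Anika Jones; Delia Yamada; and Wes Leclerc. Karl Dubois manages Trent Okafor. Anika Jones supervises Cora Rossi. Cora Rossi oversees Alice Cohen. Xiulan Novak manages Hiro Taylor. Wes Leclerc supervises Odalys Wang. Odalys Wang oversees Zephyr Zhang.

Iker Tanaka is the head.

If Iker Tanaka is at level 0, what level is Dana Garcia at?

Chain from Dana Garcia up to Iker Tanaka: Dana Garcia → Zinnia Ivanov → Iker Tanaka. That is 2 steps up, so Dana Garcia is 2 levels below Iker Tanaka.

2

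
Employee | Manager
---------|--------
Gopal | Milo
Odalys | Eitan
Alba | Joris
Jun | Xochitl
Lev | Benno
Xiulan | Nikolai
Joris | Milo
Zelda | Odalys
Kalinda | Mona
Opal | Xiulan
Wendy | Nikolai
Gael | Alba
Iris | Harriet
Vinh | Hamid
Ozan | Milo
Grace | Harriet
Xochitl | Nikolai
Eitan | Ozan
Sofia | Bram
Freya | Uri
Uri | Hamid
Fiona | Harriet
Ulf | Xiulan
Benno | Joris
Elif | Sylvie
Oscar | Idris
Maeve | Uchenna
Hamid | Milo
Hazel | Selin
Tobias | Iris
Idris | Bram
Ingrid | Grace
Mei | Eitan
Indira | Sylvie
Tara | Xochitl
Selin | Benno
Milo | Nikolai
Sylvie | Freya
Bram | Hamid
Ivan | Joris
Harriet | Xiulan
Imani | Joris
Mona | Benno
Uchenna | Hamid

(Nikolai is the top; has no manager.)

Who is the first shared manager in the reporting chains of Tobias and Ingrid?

Harriet

Tobias's chain of managers is Iris, Harriet, Xiulan, Nikolai. Ingrid's chain of managers is Grace, Harriet, Xiulan, Nikolai. The first manager that appears in both chains is Harriet.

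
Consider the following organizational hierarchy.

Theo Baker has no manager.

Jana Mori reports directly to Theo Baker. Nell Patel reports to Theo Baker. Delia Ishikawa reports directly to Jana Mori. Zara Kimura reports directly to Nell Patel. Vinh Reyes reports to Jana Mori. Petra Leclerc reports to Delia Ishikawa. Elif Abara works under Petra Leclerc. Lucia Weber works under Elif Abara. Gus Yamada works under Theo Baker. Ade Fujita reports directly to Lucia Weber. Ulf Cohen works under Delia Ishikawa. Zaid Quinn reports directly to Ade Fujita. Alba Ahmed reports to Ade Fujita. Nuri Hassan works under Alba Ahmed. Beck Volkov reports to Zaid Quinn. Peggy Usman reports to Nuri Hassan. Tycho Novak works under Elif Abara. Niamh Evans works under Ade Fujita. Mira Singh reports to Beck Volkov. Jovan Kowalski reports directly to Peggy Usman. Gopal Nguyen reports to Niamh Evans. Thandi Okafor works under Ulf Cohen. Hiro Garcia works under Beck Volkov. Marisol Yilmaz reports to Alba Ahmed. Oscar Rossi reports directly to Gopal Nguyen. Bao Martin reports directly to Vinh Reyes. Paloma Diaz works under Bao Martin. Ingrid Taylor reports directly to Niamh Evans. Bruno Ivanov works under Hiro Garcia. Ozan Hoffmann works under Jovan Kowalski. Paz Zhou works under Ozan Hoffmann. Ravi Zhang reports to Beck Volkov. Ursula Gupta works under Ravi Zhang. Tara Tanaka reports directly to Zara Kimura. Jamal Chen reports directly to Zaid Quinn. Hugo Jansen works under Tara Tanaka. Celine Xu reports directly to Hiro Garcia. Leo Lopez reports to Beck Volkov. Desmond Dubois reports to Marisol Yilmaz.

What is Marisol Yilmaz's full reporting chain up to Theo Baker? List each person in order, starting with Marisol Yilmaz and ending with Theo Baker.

Marisol Yilmaz reports to Alba Ahmed. Alba Ahmed reports to Ade Fujita. Ade Fujita reports to Lucia Weber. Lucia Weber reports to Elif Abara. Elif Abara reports to Petra Leclerc. Petra Leclerc reports to Delia Ishikawa. Delia Ishikawa reports to Jana Mori. Jana Mori reports to Theo Baker. Theo Baker is at the top.

Marisol Yilmaz -> Alba Ahmed -> Ade Fujita -> Lucia Weber -> Elif Abara -> Petra Leclerc -> Delia Ishikawa -> Jana Mori -> Theo Baker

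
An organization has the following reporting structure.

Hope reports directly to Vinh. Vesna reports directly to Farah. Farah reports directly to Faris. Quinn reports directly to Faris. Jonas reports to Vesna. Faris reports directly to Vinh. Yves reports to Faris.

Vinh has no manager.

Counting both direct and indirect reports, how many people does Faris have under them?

Faris directly manages Yves, Farah, Quinn. Yves has no reports. Under Farah: Vesna, Jonas (2). Quinn has no reports. So Faris's organization is 3 direct reports plus everyone under them: 1 + 3 + 1 = 5.

5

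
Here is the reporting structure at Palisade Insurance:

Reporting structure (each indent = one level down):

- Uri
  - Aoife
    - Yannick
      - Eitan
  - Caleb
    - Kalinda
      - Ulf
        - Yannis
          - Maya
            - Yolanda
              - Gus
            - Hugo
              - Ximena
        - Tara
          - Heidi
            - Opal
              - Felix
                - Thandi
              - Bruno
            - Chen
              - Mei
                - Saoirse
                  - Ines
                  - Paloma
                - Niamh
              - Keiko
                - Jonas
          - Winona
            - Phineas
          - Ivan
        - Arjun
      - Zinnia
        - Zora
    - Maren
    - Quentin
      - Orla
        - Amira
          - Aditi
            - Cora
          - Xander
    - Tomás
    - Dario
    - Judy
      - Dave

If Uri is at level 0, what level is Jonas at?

8

Chain from Jonas up to Uri: Jonas → Keiko → Chen → Heidi → Tara → Ulf → Kalinda → Caleb → Uri. That is 8 steps up, so Jonas is 8 levels below Uri.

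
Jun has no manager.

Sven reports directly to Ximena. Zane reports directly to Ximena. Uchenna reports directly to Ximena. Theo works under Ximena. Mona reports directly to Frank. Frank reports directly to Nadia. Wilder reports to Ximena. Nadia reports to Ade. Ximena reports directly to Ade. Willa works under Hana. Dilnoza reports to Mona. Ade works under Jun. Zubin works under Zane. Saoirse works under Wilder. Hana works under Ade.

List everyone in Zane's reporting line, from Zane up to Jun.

Zane reports to Ximena. Ximena reports to Ade. Ade reports to Jun. Jun is at the top.

Zane -> Ximena -> Ade -> Jun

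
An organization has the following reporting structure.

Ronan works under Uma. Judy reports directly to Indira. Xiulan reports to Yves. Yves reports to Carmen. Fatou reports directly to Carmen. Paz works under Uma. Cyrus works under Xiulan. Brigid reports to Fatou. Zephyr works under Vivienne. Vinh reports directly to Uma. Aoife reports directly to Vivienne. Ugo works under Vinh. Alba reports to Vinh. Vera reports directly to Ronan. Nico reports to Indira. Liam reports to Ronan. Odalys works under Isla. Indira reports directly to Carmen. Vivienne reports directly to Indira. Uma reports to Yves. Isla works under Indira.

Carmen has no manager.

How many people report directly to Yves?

Yves directly manages Uma, Xiulan. That is 2 direct reports.

2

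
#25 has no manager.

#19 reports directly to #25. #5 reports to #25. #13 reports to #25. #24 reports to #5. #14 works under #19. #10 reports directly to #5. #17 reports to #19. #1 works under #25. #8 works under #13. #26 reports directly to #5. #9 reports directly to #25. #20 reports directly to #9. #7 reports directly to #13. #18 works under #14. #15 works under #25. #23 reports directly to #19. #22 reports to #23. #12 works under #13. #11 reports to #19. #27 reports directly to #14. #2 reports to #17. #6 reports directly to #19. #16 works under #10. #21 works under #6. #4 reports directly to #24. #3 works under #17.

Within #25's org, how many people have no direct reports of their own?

16

The people in #25's organization with no one reporting to them are #15, #20, #1, #12, #7, #8, #26, #16, #4, #21, #11, #22, #3, #2, #27, #18. That is 16.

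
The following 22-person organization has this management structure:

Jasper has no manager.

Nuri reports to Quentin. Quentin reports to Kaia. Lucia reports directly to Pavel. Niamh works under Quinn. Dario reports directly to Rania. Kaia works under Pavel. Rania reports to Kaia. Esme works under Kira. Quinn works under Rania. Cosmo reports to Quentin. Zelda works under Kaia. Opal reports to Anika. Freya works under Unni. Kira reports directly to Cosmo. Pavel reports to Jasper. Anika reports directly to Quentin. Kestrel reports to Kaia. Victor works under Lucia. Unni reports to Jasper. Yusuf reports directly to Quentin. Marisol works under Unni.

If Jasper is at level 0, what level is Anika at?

Chain from Anika up to Jasper: Anika → Quentin → Kaia → Pavel → Jasper. That is 4 steps up, so Anika is 4 levels below Jasper.

4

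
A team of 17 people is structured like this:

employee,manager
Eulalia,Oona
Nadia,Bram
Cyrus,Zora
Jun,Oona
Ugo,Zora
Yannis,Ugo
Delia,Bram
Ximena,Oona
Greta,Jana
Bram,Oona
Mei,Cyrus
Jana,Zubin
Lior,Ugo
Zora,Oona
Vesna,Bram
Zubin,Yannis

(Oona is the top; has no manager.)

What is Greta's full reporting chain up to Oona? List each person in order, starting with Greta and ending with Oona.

Greta reports to Jana. Jana reports to Zubin. Zubin reports to Yannis. Yannis reports to Ugo. Ugo reports to Zora. Zora reports to Oona. Oona is at the top.

Greta -> Jana -> Zubin -> Yannis -> Ugo -> Zora -> Oona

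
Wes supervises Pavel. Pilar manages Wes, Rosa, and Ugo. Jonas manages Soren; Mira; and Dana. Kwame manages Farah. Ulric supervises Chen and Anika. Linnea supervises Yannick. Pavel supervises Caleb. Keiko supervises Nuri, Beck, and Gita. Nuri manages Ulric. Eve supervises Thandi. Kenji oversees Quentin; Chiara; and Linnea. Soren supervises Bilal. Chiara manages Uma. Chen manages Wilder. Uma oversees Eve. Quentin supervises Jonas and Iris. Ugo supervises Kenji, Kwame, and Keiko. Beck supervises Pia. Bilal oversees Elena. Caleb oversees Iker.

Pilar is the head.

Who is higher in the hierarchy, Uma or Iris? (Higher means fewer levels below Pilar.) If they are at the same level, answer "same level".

same level

Both Uma and Iris are 4 levels below Pilar.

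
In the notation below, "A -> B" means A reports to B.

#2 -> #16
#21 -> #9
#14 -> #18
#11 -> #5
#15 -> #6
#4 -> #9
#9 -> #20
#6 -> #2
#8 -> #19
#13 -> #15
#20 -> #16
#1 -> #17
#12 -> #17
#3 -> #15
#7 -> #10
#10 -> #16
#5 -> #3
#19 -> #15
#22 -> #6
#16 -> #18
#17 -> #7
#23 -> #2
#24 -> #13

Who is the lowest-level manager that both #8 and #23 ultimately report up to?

#2

#8's chain of managers is #19, #15, #6, #2, #16, #18. #23's chain of managers is #2, #16, #18. The first manager that appears in both chains is #2.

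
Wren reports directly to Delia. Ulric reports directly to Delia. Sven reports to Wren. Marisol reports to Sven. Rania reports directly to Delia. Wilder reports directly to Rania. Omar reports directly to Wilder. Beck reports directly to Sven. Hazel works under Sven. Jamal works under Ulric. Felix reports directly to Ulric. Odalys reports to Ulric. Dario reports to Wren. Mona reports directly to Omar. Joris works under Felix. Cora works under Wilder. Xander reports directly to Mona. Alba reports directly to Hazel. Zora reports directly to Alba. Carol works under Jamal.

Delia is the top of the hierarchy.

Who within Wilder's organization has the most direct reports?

Wilder

Direct-report counts within Wilder's organization: Wilder has 2; Omar has 1; Mona has 1. The largest is 2, held by Wilder.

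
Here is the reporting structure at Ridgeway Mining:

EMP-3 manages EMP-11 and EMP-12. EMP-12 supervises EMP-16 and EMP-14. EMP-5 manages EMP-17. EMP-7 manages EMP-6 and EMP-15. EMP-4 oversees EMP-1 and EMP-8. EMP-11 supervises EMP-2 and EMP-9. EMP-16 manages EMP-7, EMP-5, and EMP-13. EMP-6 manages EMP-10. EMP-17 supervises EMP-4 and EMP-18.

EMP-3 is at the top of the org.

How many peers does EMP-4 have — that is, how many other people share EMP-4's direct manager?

1

EMP-4 reports to EMP-17. EMP-17's other direct reports are EMP-18 — 1 peer.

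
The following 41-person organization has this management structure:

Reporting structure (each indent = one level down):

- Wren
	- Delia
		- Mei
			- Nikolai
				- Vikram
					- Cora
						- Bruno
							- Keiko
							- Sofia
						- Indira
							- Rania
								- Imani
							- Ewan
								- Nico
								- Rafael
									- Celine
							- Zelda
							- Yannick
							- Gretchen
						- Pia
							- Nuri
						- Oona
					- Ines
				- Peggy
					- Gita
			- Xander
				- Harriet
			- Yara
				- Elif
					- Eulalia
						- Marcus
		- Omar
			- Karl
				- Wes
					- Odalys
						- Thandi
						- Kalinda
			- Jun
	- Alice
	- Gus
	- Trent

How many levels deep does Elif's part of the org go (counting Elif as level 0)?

The longest chain under Elif runs Elif → Eulalia → Marcus, which is 2 levels below Elif.

2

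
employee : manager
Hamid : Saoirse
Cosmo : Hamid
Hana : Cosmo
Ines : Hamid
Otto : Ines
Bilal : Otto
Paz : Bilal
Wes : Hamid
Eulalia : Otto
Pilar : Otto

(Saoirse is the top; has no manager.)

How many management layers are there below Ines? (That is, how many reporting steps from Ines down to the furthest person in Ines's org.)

The longest chain under Ines runs Ines → Otto → Bilal → Paz, which is 3 levels below Ines.

3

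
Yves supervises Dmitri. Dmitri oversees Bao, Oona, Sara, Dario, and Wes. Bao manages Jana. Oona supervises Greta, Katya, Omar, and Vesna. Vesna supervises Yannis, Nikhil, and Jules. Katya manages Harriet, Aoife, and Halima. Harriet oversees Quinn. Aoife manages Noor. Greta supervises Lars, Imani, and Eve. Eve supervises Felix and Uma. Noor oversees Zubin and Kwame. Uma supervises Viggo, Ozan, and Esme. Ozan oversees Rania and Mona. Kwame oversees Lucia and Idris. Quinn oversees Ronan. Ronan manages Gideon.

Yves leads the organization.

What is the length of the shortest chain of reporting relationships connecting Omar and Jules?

3

Omar is 1 level below Oona, and Jules is 2 levels below Oona (their lowest common manager). The shortest path runs up from Omar to Oona and back down to Jules: 1 + 2 = 3 links.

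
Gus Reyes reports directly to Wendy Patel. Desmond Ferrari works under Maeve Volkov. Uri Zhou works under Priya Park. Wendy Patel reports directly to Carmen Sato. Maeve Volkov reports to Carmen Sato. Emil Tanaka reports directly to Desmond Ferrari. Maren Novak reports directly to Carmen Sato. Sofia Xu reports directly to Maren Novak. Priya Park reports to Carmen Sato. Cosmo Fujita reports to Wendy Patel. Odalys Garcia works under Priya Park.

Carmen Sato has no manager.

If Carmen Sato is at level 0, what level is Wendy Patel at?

1

Chain from Wendy Patel up to Carmen Sato: Wendy Patel → Carmen Sato. That is 1 step up, so Wendy Patel is 1 level below Carmen Sato.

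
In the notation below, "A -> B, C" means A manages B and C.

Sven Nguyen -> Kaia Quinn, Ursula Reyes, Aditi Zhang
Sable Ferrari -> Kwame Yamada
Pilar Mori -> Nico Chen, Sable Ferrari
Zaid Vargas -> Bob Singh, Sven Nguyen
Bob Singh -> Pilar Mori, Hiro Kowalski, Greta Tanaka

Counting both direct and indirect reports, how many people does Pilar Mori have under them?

Pilar Mori directly manages Nico Chen, Sable Ferrari. Nico Chen has no reports. Under Sable Ferrari: Kwame Yamada (1). So Pilar Mori's organization is 2 direct reports plus everyone under them: 1 + 2 = 3.

3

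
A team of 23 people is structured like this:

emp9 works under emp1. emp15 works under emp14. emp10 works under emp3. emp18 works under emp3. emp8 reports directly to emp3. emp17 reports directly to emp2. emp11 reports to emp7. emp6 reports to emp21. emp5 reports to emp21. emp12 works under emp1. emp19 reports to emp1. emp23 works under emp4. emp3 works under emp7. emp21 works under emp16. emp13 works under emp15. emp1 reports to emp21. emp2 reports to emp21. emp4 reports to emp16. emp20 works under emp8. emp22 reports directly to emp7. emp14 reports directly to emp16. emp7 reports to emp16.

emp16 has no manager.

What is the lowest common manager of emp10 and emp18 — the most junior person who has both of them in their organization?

emp3

emp10's chain of managers is emp3, emp7, emp16. emp18's chain of managers is emp3, emp7, emp16. The first manager that appears in both chains is emp3.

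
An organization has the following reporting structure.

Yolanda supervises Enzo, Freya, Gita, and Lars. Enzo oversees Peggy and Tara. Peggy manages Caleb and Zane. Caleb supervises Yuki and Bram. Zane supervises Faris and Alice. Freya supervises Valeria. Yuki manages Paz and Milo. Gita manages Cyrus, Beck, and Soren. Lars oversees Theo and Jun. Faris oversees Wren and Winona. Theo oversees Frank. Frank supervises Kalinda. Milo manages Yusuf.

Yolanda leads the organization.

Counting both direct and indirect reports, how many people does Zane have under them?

4

Zane directly manages Faris, Alice. Under Faris: Winona, Wren (2). Alice has no reports. So Zane's organization is 2 direct reports plus everyone under them: 3 + 1 = 4.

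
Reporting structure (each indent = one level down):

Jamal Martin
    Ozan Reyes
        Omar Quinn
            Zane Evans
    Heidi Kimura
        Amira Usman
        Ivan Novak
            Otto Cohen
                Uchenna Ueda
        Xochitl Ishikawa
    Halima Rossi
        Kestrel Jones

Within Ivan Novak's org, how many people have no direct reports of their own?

1

The only person in Ivan Novak's organization with no one reporting to them is Uchenna Ueda. That is 1.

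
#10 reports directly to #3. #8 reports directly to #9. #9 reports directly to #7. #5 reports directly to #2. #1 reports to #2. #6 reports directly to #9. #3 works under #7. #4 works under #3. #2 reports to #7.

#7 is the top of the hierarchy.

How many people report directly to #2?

2

#2 directly manages #1, #5. That is 2 direct reports.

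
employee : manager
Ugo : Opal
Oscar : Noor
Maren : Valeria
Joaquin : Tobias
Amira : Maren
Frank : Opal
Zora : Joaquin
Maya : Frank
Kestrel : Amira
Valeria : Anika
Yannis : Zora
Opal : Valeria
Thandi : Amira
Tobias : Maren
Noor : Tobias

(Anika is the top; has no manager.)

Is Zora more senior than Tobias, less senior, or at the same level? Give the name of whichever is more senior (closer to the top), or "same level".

Zora is 5 levels below Anika; Tobias is 3. Tobias is higher.

Tobias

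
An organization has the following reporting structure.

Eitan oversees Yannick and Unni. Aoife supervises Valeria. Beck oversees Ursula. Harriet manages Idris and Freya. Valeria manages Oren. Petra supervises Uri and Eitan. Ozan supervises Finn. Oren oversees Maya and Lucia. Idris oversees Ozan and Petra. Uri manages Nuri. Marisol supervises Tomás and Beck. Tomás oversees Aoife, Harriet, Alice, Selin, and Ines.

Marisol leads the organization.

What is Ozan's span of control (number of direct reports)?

Ozan directly manages Finn. That is 1 direct report.

1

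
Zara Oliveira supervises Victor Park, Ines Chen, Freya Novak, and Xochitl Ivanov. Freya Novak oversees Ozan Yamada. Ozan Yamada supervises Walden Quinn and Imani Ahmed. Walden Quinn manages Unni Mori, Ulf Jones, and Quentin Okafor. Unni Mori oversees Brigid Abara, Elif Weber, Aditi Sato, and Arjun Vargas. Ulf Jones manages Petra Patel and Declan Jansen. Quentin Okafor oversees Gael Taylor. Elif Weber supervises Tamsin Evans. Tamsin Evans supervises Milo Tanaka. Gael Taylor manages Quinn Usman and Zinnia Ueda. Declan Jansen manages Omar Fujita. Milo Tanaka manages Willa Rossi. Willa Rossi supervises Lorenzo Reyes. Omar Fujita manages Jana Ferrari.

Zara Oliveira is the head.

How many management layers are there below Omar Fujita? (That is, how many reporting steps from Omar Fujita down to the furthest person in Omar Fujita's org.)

1

The longest chain under Omar Fujita runs Omar Fujita → Jana Ferrari, which is 1 level below Omar Fujita.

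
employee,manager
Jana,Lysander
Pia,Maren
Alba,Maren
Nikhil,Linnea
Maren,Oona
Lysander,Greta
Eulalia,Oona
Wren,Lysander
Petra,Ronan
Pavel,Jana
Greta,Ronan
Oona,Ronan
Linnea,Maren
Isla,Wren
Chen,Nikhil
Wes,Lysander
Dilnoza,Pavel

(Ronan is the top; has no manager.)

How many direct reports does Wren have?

Wren directly manages Isla. That is 1 direct report.

1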